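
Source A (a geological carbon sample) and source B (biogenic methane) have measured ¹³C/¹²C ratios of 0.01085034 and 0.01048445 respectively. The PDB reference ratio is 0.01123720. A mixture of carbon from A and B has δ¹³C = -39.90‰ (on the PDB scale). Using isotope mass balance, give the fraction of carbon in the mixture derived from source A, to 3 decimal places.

0.832

δ_A = (0.01085034/0.01123720 − 1)×1000 = (0.965573 − 1)×1000 = -34.427‰
δ_B = (0.01048445/0.01123720 − 1)×1000 = (0.933013 − 1)×1000 = -66.987‰
f_A = (δ_mix − δ_B)/(δ_A − δ_B) = (-39.90 − (-66.987))/(-34.427 − (-66.987))
f_A = 27.087 / 32.561 = 0.8319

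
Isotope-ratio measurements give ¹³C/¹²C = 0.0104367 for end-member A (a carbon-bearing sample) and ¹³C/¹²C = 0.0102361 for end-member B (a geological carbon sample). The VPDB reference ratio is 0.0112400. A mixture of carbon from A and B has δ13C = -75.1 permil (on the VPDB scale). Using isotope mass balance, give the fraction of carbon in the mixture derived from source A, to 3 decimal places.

δ_A = (0.0104367/0.0112400 − 1)×1000 = (0.928532 − 1)×1000 = -71.468 permil
δ_B = (0.0102361/0.0112400 − 1)×1000 = (0.910685 − 1)×1000 = -89.315 permil
f_A = (δ_mix − δ_B)/(δ_A − δ_B) = (-75.1 − (-89.315))/(-71.468 − (-89.315))
f_A = 14.215 / 17.847 = 0.7965

0.796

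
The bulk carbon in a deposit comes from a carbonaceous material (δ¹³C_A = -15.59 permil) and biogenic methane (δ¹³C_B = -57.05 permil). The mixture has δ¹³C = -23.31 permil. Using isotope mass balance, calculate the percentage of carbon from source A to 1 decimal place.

81.4%

δ_mix = f_A·δ_A + (1 − f_A)·δ_B  ⇒  f_A = (δ_mix − δ_B)/(δ_A − δ_B)
f_A = (-23.31 − (-57.05)) / (-15.59 − (-57.05))
f_A = 33.74 / 41.46 = 0.8138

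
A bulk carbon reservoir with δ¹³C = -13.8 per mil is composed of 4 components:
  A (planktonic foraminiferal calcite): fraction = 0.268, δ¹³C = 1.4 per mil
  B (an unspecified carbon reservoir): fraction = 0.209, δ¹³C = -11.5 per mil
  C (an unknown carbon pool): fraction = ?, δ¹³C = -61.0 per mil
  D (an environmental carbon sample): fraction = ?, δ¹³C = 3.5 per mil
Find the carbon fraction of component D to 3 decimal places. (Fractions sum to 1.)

Let f_D and f_C be the unknown fractions; fractions sum to 1 so f_D + f_C = 0.523.
Mass balance: Σ fᵢ·δᵢ = δ_bulk ⇒ f_D·(3.5) + f_C·(-61.0) = -13.8 − (-2.028) = -11.772
Substitute f_C = 0.523 − f_D:
f_D·(3.5 − -61.0) = -11.772 − 0.523×(-61.0) = 20.131
f_D = 20.131 / 64.5 = 0.3121

0.312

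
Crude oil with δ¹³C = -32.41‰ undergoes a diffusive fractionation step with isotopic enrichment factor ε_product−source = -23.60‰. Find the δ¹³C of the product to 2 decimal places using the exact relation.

To first order, δ_product ≈ δ_source + ε = -56.01‰.
Exactly, δ_product = (δ_source + 1000)·(ε/1000 + 1) − 1000.
δ_product = (-32.41 + 1000) × (-23.60/1000 + 1) − 1000
δ_product = -55.245‰

-55.25‰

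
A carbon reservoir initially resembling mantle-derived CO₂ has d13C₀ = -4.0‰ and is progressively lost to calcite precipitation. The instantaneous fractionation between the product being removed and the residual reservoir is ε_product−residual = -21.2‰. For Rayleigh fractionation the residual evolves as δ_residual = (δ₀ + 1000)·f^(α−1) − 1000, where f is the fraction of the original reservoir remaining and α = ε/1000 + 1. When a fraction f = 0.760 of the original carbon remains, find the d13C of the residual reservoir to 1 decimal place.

Rayleigh residual: δ_res = (δ₀ + 1000)·f^(α−1) − 1000
α = ε/1000 + 1 = 0.97880, so α − 1 = -0.02120
f^(α−1) = 0.760^(-0.02120) = 1.005835
δ_res = (-4.0 + 1000) × 1.005835 − 1000 = 1001.812 − 1000 = 1.81‰

1.8‰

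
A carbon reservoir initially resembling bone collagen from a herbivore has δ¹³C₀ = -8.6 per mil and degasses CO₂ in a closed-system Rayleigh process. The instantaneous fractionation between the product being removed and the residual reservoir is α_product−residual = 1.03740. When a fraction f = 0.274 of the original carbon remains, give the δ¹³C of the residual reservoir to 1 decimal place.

-55.5 per mil

Rayleigh residual: δ_res = (δ₀ + 1000)·f^(α−1) − 1000
α − 1 = 0.03740
f^(α−1) = 0.274^(0.03740) = 0.952734
δ_res = (-8.6 + 1000) × 0.952734 − 1000 = 944.541 − 1000 = -55.46 per mil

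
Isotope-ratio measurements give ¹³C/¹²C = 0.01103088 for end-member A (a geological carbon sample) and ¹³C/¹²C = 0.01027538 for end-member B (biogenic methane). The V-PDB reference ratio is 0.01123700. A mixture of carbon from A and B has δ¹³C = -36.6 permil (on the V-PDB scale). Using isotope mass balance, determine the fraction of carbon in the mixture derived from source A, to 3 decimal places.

δ_A = (0.01103088/0.01123700 − 1)×1000 = (0.981657 − 1)×1000 = -18.343 permil
δ_B = (0.01027538/0.01123700 − 1)×1000 = (0.914424 − 1)×1000 = -85.576 permil
f_A = (δ_mix − δ_B)/(δ_A − δ_B) = (-36.6 − (-85.576))/(-18.343 − (-85.576))
f_A = 48.976 / 67.233 = 0.7285

0.728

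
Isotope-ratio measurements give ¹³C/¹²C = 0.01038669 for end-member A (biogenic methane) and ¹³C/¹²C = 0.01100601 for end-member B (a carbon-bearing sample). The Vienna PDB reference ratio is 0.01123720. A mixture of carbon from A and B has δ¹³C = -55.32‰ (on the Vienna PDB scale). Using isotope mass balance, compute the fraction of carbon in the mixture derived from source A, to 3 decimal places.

δ_A = (0.01038669/0.01123720 − 1)×1000 = (0.924313 − 1)×1000 = -75.687‰
δ_B = (0.01100601/0.01123720 − 1)×1000 = (0.979426 − 1)×1000 = -20.574‰
f_A = (δ_mix − δ_B)/(δ_A − δ_B) = (-55.32 − (-20.574))/(-75.687 − (-20.574))
f_A = -34.746 / -55.113 = 0.6305

0.630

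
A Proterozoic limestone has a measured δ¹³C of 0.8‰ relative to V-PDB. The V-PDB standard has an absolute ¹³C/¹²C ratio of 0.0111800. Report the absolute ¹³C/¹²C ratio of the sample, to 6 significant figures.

0.0111889

R_sample = R_standard × (δ¹³C/1000 + 1)
R_sample = 0.0111800 × (0.8/1000 + 1) = 0.0111800 × 1.000800
R_sample = 0.0111889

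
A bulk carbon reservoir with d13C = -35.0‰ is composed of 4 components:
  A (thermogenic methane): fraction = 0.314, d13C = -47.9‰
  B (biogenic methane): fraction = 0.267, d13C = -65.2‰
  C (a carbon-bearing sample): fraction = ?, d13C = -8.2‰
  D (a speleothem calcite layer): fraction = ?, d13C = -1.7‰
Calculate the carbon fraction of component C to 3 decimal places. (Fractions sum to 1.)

0.283

Let f_C and f_D be the unknown fractions; fractions sum to 1 so f_C + f_D = 0.419.
Mass balance: Σ fᵢ·δᵢ = δ_bulk ⇒ f_C·(-8.2) + f_D·(-1.7) = -35.0 − (-32.449) = -2.551
Substitute f_D = 0.419 − f_C:
f_C·(-8.2 − -1.7) = -2.551 − 0.419×(-1.7) = -1.839
f_C = -1.839 / -6.5 = 0.2829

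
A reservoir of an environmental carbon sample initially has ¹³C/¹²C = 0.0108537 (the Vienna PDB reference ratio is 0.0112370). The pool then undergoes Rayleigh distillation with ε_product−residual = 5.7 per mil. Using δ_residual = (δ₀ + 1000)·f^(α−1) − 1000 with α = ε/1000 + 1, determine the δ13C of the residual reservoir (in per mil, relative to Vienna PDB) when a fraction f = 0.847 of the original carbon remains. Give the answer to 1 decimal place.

-35.0 per mil

δ₀ = (0.0108537/0.0112370 − 1)×1000 = (0.965889 − 1)×1000 = -34.111 per mil
α − 1 = ε/1000 = 0.0057
f^(α−1) = 0.847^(0.0057) = 0.999054
δ_res = (-34.111 + 1000) × 0.999054 − 1000 = 964.976 − 1000 = -35.02 per mil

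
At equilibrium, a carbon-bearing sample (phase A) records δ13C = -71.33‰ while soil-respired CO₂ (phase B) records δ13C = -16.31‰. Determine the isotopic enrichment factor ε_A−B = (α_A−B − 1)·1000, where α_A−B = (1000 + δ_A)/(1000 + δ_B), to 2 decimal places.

α_A−B = (1000 + -71.33) / (1000 + -16.31) = 928.67 / 983.69 = 0.944068
ε_A−B = (0.944068 − 1) × 1000 = -55.932‰
(The approximation ε ≈ δ_A − δ_B would give -55.02‰.)

-55.93‰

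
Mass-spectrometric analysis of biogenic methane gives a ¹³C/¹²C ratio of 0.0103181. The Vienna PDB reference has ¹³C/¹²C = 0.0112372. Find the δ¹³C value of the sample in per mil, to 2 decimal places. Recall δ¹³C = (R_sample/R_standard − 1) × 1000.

-81.79 per mil

δ¹³C = (R_sample / R_standard − 1) × 1000
R_sample / R_standard = 0.0103181 / 0.0112372 = 0.918209
δ¹³C = (0.918209 − 1) × 1000 = -81.791 per mil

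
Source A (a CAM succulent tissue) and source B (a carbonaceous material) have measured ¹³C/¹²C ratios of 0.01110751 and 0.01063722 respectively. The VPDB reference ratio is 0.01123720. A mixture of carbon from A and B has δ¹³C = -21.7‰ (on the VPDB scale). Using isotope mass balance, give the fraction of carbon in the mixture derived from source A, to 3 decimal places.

0.757

δ_A = (0.01110751/0.01123720 − 1)×1000 = (0.988459 − 1)×1000 = -11.541‰
δ_B = (0.01063722/0.01123720 − 1)×1000 = (0.946608 − 1)×1000 = -53.392‰
f_A = (δ_mix − δ_B)/(δ_A − δ_B) = (-21.7 − (-53.392))/(-11.541 − (-53.392))
f_A = 31.692 / 41.851 = 0.7573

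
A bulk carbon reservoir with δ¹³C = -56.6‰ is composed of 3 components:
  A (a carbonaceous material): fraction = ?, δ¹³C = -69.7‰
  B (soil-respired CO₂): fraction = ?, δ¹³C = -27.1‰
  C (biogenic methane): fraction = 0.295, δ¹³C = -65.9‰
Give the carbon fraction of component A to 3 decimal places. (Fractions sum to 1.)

0.424

Let f_A and f_B be the unknown fractions; fractions sum to 1 so f_A + f_B = 0.705.
Mass balance: Σ fᵢ·δᵢ = δ_bulk ⇒ f_A·(-69.7) + f_B·(-27.1) = -56.6 − (-19.441) = -37.160
Substitute f_B = 0.705 − f_A:
f_A·(-69.7 − -27.1) = -37.160 − 0.705×(-27.1) = -18.054
f_A = -18.054 / -42.6 = 0.4238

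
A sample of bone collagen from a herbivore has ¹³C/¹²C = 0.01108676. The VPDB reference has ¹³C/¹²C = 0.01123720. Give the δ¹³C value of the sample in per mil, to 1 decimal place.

-13.4 per mil

δ¹³C = (R_sample / R_standard − 1) × 1000
R_sample / R_standard = 0.01108676 / 0.01123720 = 0.986612
δ¹³C = (0.986612 − 1) × 1000 = -13.39 per mil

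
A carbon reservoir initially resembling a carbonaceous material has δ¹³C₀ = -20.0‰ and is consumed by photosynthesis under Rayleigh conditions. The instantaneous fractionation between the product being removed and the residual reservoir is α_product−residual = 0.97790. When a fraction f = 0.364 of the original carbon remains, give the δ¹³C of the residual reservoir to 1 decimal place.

2.1‰

Rayleigh residual: δ_res = (δ₀ + 1000)·f^(α−1) − 1000
α − 1 = -0.02210
f^(α−1) = 0.364^(-0.02210) = 1.022586
δ_res = (-20.0 + 1000) × 1.022586 − 1000 = 1002.134 − 1000 = 2.13‰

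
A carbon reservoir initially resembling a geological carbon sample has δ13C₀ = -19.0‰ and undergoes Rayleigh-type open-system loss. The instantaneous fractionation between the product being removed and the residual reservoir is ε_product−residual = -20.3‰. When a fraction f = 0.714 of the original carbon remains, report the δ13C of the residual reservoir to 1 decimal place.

-12.3‰

Rayleigh residual: δ_res = (δ₀ + 1000)·f^(α−1) − 1000
α = ε/1000 + 1 = 0.97970, so α − 1 = -0.02030
f^(α−1) = 0.714^(-0.02030) = 1.006862
δ_res = (-19.0 + 1000) × 1.006862 − 1000 = 987.732 − 1000 = -12.27‰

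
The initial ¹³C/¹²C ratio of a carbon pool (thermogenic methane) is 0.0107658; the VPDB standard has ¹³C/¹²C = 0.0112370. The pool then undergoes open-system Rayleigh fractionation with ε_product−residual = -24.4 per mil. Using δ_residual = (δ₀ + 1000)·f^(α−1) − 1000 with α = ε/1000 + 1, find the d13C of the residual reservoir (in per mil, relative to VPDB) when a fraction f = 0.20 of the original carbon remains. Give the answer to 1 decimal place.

δ₀ = (0.0107658/0.0112370 − 1)×1000 = (0.958067 − 1)×1000 = -41.933 per mil
α − 1 = ε/1000 = -0.0244
f^(α−1) = 0.20^(-0.0244) = 1.040052
δ_res = (-41.933 + 1000) × 1.040052 − 1000 = 996.439 − 1000 = -3.56 per mil

-3.6 per mil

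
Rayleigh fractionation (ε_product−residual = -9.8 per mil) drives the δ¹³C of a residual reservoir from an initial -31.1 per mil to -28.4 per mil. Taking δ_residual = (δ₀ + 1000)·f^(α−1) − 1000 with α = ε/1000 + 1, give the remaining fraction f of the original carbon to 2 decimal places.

0.75

α − 1 = ε/1000 = -0.0098
(δ_res + 1000)/(δ₀ + 1000) = (-28.4 + 1000)/(-31.1 + 1000) = 971.6/968.9 = 1.002787
f = 1.002787^(1/-0.0098) = exp(ln(1.002787)/-0.0098) = exp(0.00278/-0.0098)
f = exp(-0.2840) = 0.7528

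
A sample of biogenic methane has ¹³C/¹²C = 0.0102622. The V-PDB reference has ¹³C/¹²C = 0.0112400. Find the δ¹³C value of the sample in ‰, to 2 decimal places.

-86.99‰

δ¹³C = (R_sample / R_standard − 1) × 1000
R_sample / R_standard = 0.0102622 / 0.0112400 = 0.913007
δ¹³C = (0.913007 − 1) × 1000 = -86.993‰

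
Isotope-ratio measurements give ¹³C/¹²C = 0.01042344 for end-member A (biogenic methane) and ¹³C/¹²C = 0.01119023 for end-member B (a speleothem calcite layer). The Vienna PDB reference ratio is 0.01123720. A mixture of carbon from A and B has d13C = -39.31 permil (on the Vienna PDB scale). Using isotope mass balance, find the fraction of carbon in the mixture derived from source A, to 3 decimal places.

δ_A = (0.01042344/0.01123720 − 1)×1000 = (0.927583 − 1)×1000 = -72.417 permil
δ_B = (0.01119023/0.01123720 − 1)×1000 = (0.995820 − 1)×1000 = -4.180 permil
f_A = (δ_mix − δ_B)/(δ_A − δ_B) = (-39.31 − (-4.180))/(-72.417 − (-4.180))
f_A = -35.130 / -68.237 = 0.5148

0.515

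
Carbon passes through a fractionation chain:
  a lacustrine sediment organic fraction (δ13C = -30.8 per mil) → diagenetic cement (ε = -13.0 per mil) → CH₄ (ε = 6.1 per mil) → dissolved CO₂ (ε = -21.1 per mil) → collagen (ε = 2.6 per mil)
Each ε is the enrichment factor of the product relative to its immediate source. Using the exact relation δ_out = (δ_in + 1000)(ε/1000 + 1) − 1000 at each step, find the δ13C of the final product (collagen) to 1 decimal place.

-55.4 per mil

step 1: δ = (-30.80 + 1000)·(-13.0/1000 + 1) − 1000 = -43.40 per mil
step 2: δ = (-43.40 + 1000)·(6.1/1000 + 1) − 1000 = -37.56 per mil
step 3: δ = (-37.56 + 1000)·(-21.1/1000 + 1) − 1000 = -57.87 per mil
step 4: δ = (-57.87 + 1000)·(2.6/1000 + 1) − 1000 = -55.42 per mil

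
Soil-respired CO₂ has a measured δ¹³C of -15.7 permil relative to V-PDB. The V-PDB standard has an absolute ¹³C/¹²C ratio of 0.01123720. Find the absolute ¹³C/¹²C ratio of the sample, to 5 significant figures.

0.011061

R_sample = R_standard × (δ¹³C/1000 + 1)
R_sample = 0.01123720 × (-15.7/1000 + 1) = 0.01123720 × 0.984300
R_sample = 0.0110608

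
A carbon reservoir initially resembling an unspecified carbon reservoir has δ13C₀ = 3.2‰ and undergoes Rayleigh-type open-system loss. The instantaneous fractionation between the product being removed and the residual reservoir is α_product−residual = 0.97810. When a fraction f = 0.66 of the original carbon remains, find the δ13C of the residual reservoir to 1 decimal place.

12.4‰

Rayleigh residual: δ_res = (δ₀ + 1000)·f^(α−1) − 1000
α − 1 = -0.02190
f^(α−1) = 0.66^(-0.02190) = 1.009141
δ_res = (3.2 + 1000) × 1.009141 − 1000 = 1012.371 − 1000 = 12.37‰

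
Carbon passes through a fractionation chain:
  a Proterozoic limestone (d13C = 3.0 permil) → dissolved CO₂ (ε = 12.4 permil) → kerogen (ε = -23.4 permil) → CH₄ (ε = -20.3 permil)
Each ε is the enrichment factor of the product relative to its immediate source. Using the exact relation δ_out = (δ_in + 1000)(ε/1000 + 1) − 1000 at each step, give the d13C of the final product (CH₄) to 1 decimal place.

-28.5 permil

step 1: δ = (3.00 + 1000)·(12.4/1000 + 1) − 1000 = 15.44 permil
step 2: δ = (15.44 + 1000)·(-23.4/1000 + 1) − 1000 = -8.32 permil
step 3: δ = (-8.32 + 1000)·(-20.3/1000 + 1) − 1000 = -28.46 permil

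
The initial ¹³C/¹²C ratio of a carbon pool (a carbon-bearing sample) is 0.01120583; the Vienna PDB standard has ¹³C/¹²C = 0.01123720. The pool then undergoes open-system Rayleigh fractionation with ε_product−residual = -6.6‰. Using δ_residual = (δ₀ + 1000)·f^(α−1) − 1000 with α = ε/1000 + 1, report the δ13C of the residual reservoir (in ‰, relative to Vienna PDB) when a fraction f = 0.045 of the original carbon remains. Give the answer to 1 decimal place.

17.8‰

δ₀ = (0.01120583/0.01123720 − 1)×1000 = (0.997208 − 1)×1000 = -2.792‰
α − 1 = ε/1000 = -0.0066
f^(α−1) = 0.045^(-0.0066) = 1.020678
δ_res = (-2.792 + 1000) × 1.020678 − 1000 = 1017.829 − 1000 = 17.83‰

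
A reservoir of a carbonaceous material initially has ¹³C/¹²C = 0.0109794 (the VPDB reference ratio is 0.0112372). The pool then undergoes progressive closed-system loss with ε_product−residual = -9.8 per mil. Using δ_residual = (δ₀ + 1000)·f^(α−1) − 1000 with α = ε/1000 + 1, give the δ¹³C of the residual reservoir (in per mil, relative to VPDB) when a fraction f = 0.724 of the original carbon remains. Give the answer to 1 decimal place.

-19.8 per mil

δ₀ = (0.0109794/0.0112372 − 1)×1000 = (0.977058 − 1)×1000 = -22.942 per mil
α − 1 = ε/1000 = -0.0098
f^(α−1) = 0.724^(-0.0098) = 1.003170
δ_res = (-22.942 + 1000) × 1.003170 − 1000 = 980.156 − 1000 = -19.84 per mil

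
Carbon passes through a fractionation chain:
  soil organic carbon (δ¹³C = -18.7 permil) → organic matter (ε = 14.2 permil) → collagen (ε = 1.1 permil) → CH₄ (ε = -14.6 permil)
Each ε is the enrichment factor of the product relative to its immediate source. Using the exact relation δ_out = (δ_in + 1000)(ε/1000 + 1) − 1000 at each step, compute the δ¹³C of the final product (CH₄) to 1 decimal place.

step 1: δ = (-18.70 + 1000)·(14.2/1000 + 1) − 1000 = -4.77 permil
step 2: δ = (-4.77 + 1000)·(1.1/1000 + 1) − 1000 = -3.67 permil
step 3: δ = (-3.67 + 1000)·(-14.6/1000 + 1) − 1000 = -18.22 permil

-18.2 permil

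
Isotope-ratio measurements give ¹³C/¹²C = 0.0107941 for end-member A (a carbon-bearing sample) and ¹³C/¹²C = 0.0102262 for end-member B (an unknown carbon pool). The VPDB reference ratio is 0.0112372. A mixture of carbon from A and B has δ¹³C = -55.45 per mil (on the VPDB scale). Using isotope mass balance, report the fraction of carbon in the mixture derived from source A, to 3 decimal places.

δ_A = (0.0107941/0.0112372 − 1)×1000 = (0.960568 − 1)×1000 = -39.432 per mil
δ_B = (0.0102262/0.0112372 − 1)×1000 = (0.910031 − 1)×1000 = -89.969 per mil
f_A = (δ_mix − δ_B)/(δ_A − δ_B) = (-55.45 − (-89.969))/(-39.432 − (-89.969))
f_A = 34.519 / 50.538 = 0.6830

0.683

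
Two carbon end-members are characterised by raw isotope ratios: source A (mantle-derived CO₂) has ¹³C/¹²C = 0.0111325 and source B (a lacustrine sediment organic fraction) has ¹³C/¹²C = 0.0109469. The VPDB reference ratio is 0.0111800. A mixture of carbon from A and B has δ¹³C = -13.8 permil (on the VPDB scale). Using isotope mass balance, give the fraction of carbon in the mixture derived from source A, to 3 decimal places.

δ_A = (0.0111325/0.0111800 − 1)×1000 = (0.995751 − 1)×1000 = -4.249 permil
δ_B = (0.0109469/0.0111800 − 1)×1000 = (0.979150 − 1)×1000 = -20.850 permil
f_A = (δ_mix − δ_B)/(δ_A − δ_B) = (-13.8 − (-20.850))/(-4.249 − (-20.850))
f_A = 7.050 / 16.601 = 0.4247

0.425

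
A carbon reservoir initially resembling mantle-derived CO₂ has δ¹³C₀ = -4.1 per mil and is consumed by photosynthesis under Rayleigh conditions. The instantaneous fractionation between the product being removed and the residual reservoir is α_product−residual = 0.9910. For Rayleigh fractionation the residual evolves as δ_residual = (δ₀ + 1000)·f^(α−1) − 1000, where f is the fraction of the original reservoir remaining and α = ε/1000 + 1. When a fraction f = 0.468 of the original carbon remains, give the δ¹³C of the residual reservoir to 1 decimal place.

2.7 per mil

Rayleigh residual: δ_res = (δ₀ + 1000)·f^(α−1) − 1000
α − 1 = -0.00900
f^(α−1) = 0.468^(-0.00900) = 1.006857
δ_res = (-4.1 + 1000) × 1.006857 − 1000 = 1002.729 − 1000 = 2.73 per mil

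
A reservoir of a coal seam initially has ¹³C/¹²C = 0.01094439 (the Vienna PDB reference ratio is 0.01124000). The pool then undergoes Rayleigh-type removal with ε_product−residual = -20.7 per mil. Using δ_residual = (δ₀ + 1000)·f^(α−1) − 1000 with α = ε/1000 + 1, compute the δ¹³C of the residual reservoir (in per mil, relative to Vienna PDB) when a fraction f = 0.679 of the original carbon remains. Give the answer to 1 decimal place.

-18.5 per mil

δ₀ = (0.01094439/0.01124000 − 1)×1000 = (0.973700 − 1)×1000 = -26.300 per mil
α − 1 = ε/1000 = -0.0207
f^(α−1) = 0.679^(-0.0207) = 1.008046
δ_res = (-26.300 + 1000) × 1.008046 − 1000 = 981.534 − 1000 = -18.47 per mil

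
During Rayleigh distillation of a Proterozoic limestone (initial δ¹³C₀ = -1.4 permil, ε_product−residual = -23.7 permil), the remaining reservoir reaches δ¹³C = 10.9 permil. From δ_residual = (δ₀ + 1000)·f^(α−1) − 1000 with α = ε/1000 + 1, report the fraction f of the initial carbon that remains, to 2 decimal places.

0.60

α − 1 = ε/1000 = -0.0237
(δ_res + 1000)/(δ₀ + 1000) = (10.9 + 1000)/(-1.4 + 1000) = 1010.9/998.6 = 1.012317
f = 1.012317^(1/-0.0237) = exp(ln(1.012317)/-0.0237) = exp(0.01224/-0.0237)
f = exp(-0.5165) = 0.5966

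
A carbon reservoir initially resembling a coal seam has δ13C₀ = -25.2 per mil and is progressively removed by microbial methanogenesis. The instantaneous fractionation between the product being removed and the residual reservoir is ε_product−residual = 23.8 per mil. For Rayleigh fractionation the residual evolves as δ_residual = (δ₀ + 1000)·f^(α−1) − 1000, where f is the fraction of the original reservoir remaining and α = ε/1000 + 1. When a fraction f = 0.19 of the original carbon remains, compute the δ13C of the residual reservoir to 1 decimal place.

Rayleigh residual: δ_res = (δ₀ + 1000)·f^(α−1) − 1000
α = ε/1000 + 1 = 1.02380, so α − 1 = 0.02380
f^(α−1) = 0.19^(0.02380) = 0.961246
δ_res = (-25.2 + 1000) × 0.961246 − 1000 = 937.022 − 1000 = -62.98 per mil

-63.0 per mil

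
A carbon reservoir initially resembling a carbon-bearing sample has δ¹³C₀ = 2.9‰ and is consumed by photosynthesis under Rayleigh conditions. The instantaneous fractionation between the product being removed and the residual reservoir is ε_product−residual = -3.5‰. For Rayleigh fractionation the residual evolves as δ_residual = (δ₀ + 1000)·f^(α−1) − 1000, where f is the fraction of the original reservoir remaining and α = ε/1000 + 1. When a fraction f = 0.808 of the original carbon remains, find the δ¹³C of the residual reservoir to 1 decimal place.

Rayleigh residual: δ_res = (δ₀ + 1000)·f^(α−1) − 1000
α = ε/1000 + 1 = 0.99650, so α − 1 = -0.00350
f^(α−1) = 0.808^(-0.00350) = 1.000746
δ_res = (2.9 + 1000) × 1.000746 − 1000 = 1003.649 − 1000 = 3.65‰

3.6‰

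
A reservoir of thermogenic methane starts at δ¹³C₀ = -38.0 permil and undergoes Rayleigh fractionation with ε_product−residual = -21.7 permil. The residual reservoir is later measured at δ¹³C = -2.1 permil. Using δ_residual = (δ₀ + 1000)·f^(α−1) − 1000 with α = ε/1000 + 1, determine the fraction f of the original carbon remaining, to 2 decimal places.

α − 1 = ε/1000 = -0.0217
(δ_res + 1000)/(δ₀ + 1000) = (-2.1 + 1000)/(-38.0 + 1000) = 997.9/962.0 = 1.037318
f = 1.037318^(1/-0.0217) = exp(ln(1.037318)/-0.0217) = exp(0.03664/-0.0217)
f = exp(-1.6884) = 0.1848

0.18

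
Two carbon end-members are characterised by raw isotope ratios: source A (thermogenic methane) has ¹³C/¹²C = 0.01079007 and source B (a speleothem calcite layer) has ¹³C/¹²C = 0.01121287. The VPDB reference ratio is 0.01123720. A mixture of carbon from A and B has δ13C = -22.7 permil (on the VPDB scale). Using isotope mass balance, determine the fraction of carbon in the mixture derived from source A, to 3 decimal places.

δ_A = (0.01079007/0.01123720 − 1)×1000 = (0.960210 − 1)×1000 = -39.790 permil
δ_B = (0.01121287/0.01123720 − 1)×1000 = (0.997835 − 1)×1000 = -2.165 permil
f_A = (δ_mix − δ_B)/(δ_A − δ_B) = (-22.7 − (-2.165))/(-39.790 − (-2.165))
f_A = -20.535 / -37.625 = 0.5458

0.546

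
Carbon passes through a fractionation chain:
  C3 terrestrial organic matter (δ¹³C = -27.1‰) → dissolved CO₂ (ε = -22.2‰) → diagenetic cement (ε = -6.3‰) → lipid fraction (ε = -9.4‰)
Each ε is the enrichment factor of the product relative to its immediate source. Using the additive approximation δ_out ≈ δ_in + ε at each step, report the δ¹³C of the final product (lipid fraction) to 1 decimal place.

-65.0‰

step 1: δ ≈ -27.1 + (-22.2) = -49.3‰
step 2: δ ≈ -49.3 + (-6.3) = -55.6‰
step 3: δ ≈ -55.6 + (-9.4) = -65.0‰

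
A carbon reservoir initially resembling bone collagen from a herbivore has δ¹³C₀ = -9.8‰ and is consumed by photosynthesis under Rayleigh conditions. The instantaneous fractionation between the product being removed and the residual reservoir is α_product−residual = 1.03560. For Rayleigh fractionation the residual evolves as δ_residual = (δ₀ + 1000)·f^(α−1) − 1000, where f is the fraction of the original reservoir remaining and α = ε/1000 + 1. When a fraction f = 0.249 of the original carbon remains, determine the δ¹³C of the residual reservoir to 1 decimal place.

-57.6‰

Rayleigh residual: δ_res = (δ₀ + 1000)·f^(α−1) − 1000
α − 1 = 0.03560
f^(α−1) = 0.249^(0.03560) = 0.951710
δ_res = (-9.8 + 1000) × 0.951710 − 1000 = 942.383 − 1000 = -57.62‰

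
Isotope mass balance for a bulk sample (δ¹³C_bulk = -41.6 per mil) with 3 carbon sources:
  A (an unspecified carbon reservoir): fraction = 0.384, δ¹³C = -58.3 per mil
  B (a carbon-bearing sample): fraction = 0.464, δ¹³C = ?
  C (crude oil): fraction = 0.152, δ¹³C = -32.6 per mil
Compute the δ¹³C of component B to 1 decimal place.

Isotope mass balance: δ_bulk = Σ fᵢ·δᵢ.
-41.6 = 0.384×(-58.3) + 0.464×δ_B + 0.152×(-32.6)
0.464·δ_B = -41.6 − (-27.342) = -14.258
δ_B = -14.258 / 0.464 = -30.73 per mil

-30.7 per mil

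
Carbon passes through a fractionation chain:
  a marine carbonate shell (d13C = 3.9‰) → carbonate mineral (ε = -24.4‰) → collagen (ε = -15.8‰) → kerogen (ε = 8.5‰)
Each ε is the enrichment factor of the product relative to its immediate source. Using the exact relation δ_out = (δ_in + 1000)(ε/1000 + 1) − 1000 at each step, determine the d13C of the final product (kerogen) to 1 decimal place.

step 1: δ = (3.90 + 1000)·(-24.4/1000 + 1) − 1000 = -20.60‰
step 2: δ = (-20.60 + 1000)·(-15.8/1000 + 1) − 1000 = -36.07‰
step 3: δ = (-36.07 + 1000)·(8.5/1000 + 1) − 1000 = -27.88‰

-27.9‰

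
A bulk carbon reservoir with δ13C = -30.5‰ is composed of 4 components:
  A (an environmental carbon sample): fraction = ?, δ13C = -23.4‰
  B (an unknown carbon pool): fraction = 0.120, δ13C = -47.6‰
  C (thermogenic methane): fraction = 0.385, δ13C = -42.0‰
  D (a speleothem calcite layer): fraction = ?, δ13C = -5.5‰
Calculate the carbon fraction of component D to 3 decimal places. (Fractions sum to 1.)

Let f_D and f_A be the unknown fractions; fractions sum to 1 so f_D + f_A = 0.495.
Mass balance: Σ fᵢ·δᵢ = δ_bulk ⇒ f_D·(-5.5) + f_A·(-23.4) = -30.5 − (-21.882) = -8.618
Substitute f_A = 0.495 − f_D:
f_D·(-5.5 − -23.4) = -8.618 − 0.495×(-23.4) = 2.965
f_D = 2.965 / 17.9 = 0.1656

0.166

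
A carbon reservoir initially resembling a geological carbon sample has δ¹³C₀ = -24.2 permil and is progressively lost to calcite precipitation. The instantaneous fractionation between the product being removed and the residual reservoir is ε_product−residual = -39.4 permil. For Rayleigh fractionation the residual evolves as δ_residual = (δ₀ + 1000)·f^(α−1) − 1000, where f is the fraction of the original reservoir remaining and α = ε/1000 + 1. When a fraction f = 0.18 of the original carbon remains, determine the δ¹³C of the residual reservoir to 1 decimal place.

44.0 permil

Rayleigh residual: δ_res = (δ₀ + 1000)·f^(α−1) − 1000
α = ε/1000 + 1 = 0.96060, so α − 1 = -0.03940
f^(α−1) = 0.18^(-0.03940) = 1.069898
δ_res = (-24.2 + 1000) × 1.069898 − 1000 = 1044.006 − 1000 = 44.01 permil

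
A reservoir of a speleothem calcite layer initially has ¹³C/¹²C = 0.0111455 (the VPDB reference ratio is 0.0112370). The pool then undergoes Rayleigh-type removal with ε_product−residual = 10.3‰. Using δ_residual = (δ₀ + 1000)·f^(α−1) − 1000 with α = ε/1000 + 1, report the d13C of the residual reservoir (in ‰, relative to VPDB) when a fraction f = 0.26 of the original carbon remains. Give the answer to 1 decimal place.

-21.8‰

δ₀ = (0.0111455/0.0112370 − 1)×1000 = (0.991857 − 1)×1000 = -8.143‰
α − 1 = ε/1000 = 0.0103
f^(α−1) = 0.26^(0.0103) = 0.986221
δ_res = (-8.143 + 1000) × 0.986221 − 1000 = 978.190 − 1000 = -21.81‰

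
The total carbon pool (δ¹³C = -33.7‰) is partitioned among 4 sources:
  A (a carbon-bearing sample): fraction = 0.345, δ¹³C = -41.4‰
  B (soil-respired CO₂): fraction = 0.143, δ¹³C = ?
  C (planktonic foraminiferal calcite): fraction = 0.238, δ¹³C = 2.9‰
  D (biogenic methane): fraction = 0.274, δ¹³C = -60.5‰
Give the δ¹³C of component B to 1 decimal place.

-24.7‰

Isotope mass balance: δ_bulk = Σ fᵢ·δᵢ.
-33.7 = 0.345×(-41.4) + 0.143×δ_B + 0.238×(2.9) + 0.274×(-60.5)
0.143·δ_B = -33.7 − (-30.170) = -3.530
δ_B = -3.530 / 0.143 = -24.69‰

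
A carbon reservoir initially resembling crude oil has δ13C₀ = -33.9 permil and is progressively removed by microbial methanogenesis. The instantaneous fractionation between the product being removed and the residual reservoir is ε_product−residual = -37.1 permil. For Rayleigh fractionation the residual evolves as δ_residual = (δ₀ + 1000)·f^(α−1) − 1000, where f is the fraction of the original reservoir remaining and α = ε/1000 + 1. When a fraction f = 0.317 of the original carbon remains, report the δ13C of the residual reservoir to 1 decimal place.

8.2 permil

Rayleigh residual: δ_res = (δ₀ + 1000)·f^(α−1) − 1000
α = ε/1000 + 1 = 0.96290, so α − 1 = -0.03710
f^(α−1) = 0.317^(-0.03710) = 1.043544
δ_res = (-33.9 + 1000) × 1.043544 − 1000 = 1008.168 − 1000 = 8.17 permil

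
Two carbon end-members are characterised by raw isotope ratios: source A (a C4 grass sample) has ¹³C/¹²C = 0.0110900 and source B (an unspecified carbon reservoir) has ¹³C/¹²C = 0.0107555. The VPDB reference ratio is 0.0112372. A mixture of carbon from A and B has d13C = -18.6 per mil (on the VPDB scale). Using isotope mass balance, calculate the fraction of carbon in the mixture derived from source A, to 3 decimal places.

0.815

δ_A = (0.0110900/0.0112372 − 1)×1000 = (0.986901 − 1)×1000 = -13.099 per mil
δ_B = (0.0107555/0.0112372 − 1)×1000 = (0.957133 − 1)×1000 = -42.867 per mil
f_A = (δ_mix − δ_B)/(δ_A − δ_B) = (-18.6 − (-42.867))/(-13.099 − (-42.867))
f_A = 24.267 / 29.767 = 0.8152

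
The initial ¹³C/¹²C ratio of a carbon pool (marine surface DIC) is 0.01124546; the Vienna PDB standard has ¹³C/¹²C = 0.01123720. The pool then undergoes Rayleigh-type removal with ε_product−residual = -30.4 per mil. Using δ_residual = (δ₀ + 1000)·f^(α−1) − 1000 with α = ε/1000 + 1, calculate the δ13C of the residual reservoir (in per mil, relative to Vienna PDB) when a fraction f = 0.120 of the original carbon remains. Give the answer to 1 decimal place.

δ₀ = (0.01124546/0.01123720 − 1)×1000 = (1.000735 − 1)×1000 = 0.735 per mil
α − 1 = ε/1000 = -0.0304
f^(α−1) = 0.120^(-0.0304) = 1.066579
δ_res = (0.735 + 1000) × 1.066579 − 1000 = 1067.363 − 1000 = 67.36 per mil

67.4 per mil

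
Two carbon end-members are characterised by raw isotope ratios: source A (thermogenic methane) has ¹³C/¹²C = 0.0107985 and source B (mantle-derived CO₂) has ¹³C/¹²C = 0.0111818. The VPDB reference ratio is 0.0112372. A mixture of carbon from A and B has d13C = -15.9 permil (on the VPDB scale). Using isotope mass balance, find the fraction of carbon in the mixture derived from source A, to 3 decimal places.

δ_A = (0.0107985/0.0112372 − 1)×1000 = (0.960960 − 1)×1000 = -39.040 permil
δ_B = (0.0111818/0.0112372 − 1)×1000 = (0.995070 − 1)×1000 = -4.930 permil
f_A = (δ_mix − δ_B)/(δ_A − δ_B) = (-15.9 − (-4.930))/(-39.040 − (-4.930))
f_A = -10.970 / -34.110 = 0.3216

0.322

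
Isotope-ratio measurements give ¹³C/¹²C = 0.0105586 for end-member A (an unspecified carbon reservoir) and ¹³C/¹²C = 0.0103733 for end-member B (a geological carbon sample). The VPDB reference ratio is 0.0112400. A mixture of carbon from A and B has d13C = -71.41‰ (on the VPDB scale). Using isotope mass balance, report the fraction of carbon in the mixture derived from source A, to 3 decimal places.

δ_A = (0.0105586/0.0112400 − 1)×1000 = (0.939377 − 1)×1000 = -60.623‰
δ_B = (0.0103733/0.0112400 − 1)×1000 = (0.922891 − 1)×1000 = -77.109‰
f_A = (δ_mix − δ_B)/(δ_A − δ_B) = (-71.41 − (-77.109))/(-60.623 − (-77.109))
f_A = 5.699 / 16.486 = 0.3457

0.346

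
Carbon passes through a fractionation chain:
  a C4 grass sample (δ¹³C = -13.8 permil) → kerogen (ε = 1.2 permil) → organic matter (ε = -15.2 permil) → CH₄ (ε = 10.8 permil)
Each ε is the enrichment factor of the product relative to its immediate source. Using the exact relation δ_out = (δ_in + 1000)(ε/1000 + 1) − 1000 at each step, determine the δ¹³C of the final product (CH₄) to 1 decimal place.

-17.1 permil

step 1: δ = (-13.80 + 1000)·(1.2/1000 + 1) − 1000 = -12.62 permil
step 2: δ = (-12.62 + 1000)·(-15.2/1000 + 1) − 1000 = -27.62 permil
step 3: δ = (-27.62 + 1000)·(10.8/1000 + 1) − 1000 = -17.12 permil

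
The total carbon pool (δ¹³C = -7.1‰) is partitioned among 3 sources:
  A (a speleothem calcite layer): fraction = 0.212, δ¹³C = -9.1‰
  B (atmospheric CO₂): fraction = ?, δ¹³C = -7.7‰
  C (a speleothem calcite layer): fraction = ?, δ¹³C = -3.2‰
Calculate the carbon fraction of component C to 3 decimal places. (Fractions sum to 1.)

Let f_C and f_B be the unknown fractions; fractions sum to 1 so f_C + f_B = 0.788.
Mass balance: Σ fᵢ·δᵢ = δ_bulk ⇒ f_C·(-3.2) + f_B·(-7.7) = -7.1 − (-1.929) = -5.171
Substitute f_B = 0.788 − f_C:
f_C·(-3.2 − -7.7) = -5.171 − 0.788×(-7.7) = 0.897
f_C = 0.897 / 4.5 = 0.1993

0.199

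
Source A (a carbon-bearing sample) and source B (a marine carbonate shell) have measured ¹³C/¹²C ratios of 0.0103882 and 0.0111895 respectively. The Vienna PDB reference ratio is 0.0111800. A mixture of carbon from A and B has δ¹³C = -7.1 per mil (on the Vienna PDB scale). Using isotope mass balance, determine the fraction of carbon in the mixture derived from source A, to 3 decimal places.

0.111

δ_A = (0.0103882/0.0111800 − 1)×1000 = (0.929177 − 1)×1000 = -70.823 per mil
δ_B = (0.0111895/0.0111800 − 1)×1000 = (1.000850 − 1)×1000 = 0.850 per mil
f_A = (δ_mix − δ_B)/(δ_A − δ_B) = (-7.1 − (0.850))/(-70.823 − (0.850))
f_A = -7.950 / -71.673 = 0.1109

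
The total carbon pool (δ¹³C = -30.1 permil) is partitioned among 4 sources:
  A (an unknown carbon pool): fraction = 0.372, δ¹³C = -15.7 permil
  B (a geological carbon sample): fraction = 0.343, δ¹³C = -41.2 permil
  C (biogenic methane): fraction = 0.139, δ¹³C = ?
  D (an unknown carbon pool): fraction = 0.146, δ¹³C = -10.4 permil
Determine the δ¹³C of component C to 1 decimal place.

-61.9 permil

Isotope mass balance: δ_bulk = Σ fᵢ·δᵢ.
-30.1 = 0.372×(-15.7) + 0.343×(-41.2) + 0.139×δ_C + 0.146×(-10.4)
0.139·δ_C = -30.1 − (-21.490) = -8.610
δ_C = -8.610 / 0.139 = -61.94 permil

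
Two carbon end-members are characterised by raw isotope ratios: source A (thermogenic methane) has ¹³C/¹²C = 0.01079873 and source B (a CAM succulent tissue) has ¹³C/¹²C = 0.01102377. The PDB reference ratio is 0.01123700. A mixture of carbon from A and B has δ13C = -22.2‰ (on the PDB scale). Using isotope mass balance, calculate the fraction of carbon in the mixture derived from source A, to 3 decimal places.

δ_A = (0.01079873/0.01123700 − 1)×1000 = (0.960998 − 1)×1000 = -39.002‰
δ_B = (0.01102377/0.01123700 − 1)×1000 = (0.981024 − 1)×1000 = -18.976‰
f_A = (δ_mix − δ_B)/(δ_A − δ_B) = (-22.2 − (-18.976))/(-39.002 − (-18.976))
f_A = -3.224 / -20.027 = 0.1610

0.161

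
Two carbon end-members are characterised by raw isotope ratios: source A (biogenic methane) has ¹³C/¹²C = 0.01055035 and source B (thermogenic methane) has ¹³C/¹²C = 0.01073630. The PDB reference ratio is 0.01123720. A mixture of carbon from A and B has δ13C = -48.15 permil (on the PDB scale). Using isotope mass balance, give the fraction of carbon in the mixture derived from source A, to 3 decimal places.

0.216

δ_A = (0.01055035/0.01123720 − 1)×1000 = (0.938877 − 1)×1000 = -61.123 permil
δ_B = (0.01073630/0.01123720 − 1)×1000 = (0.955425 − 1)×1000 = -44.575 permil
f_A = (δ_mix − δ_B)/(δ_A − δ_B) = (-48.15 − (-44.575))/(-61.123 − (-44.575))
f_A = -3.575 / -16.548 = 0.2160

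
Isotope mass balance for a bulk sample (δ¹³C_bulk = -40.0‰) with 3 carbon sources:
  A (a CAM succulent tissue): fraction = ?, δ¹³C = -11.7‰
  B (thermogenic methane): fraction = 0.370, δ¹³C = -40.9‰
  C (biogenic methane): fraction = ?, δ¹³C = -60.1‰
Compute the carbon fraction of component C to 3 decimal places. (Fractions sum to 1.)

Let f_C and f_A be the unknown fractions; fractions sum to 1 so f_C + f_A = 0.630.
Mass balance: Σ fᵢ·δᵢ = δ_bulk ⇒ f_C·(-60.1) + f_A·(-11.7) = -40.0 − (-15.133) = -24.867
Substitute f_A = 0.630 − f_C:
f_C·(-60.1 − -11.7) = -24.867 − 0.630×(-11.7) = -17.496
f_C = -17.496 / -48.4 = 0.3615

0.361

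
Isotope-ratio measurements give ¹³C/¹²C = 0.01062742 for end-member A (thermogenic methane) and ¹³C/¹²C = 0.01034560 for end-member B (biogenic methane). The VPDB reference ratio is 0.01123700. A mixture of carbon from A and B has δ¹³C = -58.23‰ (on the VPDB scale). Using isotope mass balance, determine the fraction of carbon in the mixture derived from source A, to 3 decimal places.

0.841

δ_A = (0.01062742/0.01123700 − 1)×1000 = (0.945752 − 1)×1000 = -54.248‰
δ_B = (0.01034560/0.01123700 − 1)×1000 = (0.920673 − 1)×1000 = -79.327‰
f_A = (δ_mix − δ_B)/(δ_A − δ_B) = (-58.23 − (-79.327))/(-54.248 − (-79.327))
f_A = 21.097 / 25.080 = 0.8412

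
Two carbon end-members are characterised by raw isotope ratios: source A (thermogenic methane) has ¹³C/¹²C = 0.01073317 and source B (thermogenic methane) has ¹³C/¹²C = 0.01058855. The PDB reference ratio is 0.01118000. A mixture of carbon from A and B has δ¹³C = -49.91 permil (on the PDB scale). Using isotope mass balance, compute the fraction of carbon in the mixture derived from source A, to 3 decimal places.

0.231

δ_A = (0.01073317/0.01118000 − 1)×1000 = (0.960033 − 1)×1000 = -39.967 permil
δ_B = (0.01058855/0.01118000 − 1)×1000 = (0.947097 − 1)×1000 = -52.903 permil
f_A = (δ_mix − δ_B)/(δ_A − δ_B) = (-49.91 − (-52.903))/(-39.967 − (-52.903))
f_A = 2.993 / 12.936 = 0.2313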